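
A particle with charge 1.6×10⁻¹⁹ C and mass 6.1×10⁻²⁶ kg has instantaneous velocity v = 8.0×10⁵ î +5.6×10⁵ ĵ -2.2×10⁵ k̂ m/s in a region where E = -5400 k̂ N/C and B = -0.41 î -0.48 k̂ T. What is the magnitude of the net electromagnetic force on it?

v×B = (-2.69×10⁵, 4.74×10⁵, 2.30×10⁵) N/C.
E + v×B = (-2.69×10⁵, 4.74×10⁵, 2.24×10⁵) N/C.
F = q(E + v×B) = (1.6×10⁻¹⁹ C)·(-2.69×10⁵, 4.74×10⁵, 2.24×10⁵) = (-4.30×10⁻¹⁴, 7.59×10⁻¹⁴, 3.59×10⁻¹⁴) N.
|F| = 9.43×10⁻¹⁴ N.

|F| ≈ 9.43×10⁻¹⁴ N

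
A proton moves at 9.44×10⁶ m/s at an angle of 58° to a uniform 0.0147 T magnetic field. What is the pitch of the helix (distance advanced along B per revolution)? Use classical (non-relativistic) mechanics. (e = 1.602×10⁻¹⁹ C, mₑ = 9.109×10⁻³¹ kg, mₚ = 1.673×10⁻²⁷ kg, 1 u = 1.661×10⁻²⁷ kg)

v∥ = v cosθ = 9.44×10⁶·cos58° ≈ 5.002×10⁶ m/s.
T = 2πm/(|q|B) = 2π(1.673×10⁻²⁷)/((1.602×10⁻¹⁹)(0.0147)) ≈ 4.464×10⁻⁶ s.
pitch = v∥ T = (5.002×10⁶)(4.464×10⁻⁶) ≈ 22.3 m.

p ≈ 22.3 m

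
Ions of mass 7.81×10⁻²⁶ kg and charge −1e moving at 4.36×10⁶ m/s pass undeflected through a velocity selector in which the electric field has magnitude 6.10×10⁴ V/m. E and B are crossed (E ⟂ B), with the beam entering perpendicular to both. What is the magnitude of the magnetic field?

Balance of forces in the selector: qE = qvB ⇒ B = E/v.
B = 6.10×10⁴/4.36×10⁶ = 0.0140 T.

B = 0.0140 T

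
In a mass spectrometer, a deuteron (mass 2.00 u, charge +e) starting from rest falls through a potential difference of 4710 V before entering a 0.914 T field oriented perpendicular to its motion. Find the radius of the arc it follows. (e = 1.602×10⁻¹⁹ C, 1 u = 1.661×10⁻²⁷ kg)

Acceleration: |q|V = ½mv² ⇒ v = √(2|q|V/m) = √(2·1.602×10⁻¹⁹·4710/3.322×10⁻²⁷) ≈ 6.740×10⁵ m/s.
In the field: r = mv/(|q|B) = (3.322×10⁻²⁷)(6.740×10⁵)/((1.602×10⁻¹⁹)(0.914)) ≈ 0.0153 m.

r ≈ 0.0153 m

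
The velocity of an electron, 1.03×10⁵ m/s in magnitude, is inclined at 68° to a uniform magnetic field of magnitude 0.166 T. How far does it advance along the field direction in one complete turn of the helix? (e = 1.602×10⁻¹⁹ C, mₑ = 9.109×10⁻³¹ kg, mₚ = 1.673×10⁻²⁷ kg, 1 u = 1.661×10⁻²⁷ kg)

v∥ = v cosθ = 1.03×10⁵·cos68° ≈ 3.858×10⁴ m/s.
T = 2πm/(|q|B) = 2π(9.109×10⁻³¹)/((1.602×10⁻¹⁹)(0.166)) ≈ 2.152×10⁻¹⁰ s.
pitch = v∥ T = (3.858×10⁴)(2.152×10⁻¹⁰) ≈ 8.30×10⁻⁶ m.

p ≈ 8.30×10⁻⁶ m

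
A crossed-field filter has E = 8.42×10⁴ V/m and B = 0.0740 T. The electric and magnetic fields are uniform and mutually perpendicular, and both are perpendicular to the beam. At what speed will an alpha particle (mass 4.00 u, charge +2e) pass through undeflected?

v = 1.14×10⁶ m/s

Straight-line motion ⇒ electric and magnetic forces cancel, so E = vB.
v = E/B = 8.42×10⁴/0.0740 = 1.14×10⁶ m/s.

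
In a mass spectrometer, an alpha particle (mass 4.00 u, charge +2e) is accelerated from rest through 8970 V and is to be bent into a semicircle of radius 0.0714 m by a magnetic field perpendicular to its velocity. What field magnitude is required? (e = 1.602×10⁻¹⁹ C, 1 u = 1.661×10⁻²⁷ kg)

v = √(2|q|V/m) = √(2·3.204×10⁻¹⁹·8970/6.644×10⁻²⁷) ≈ 9.301×10⁵ m/s.
B = mv/(|q|r) = (6.644×10⁻²⁷)(9.301×10⁵)/((3.204×10⁻¹⁹)(0.0714)) ≈ 0.270 T.

B ≈ 0.270 T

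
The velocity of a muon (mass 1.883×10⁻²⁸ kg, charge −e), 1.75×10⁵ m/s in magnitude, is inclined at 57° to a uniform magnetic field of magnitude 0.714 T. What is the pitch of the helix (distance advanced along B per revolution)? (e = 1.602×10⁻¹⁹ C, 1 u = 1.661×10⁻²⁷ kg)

p ≈ 9.86×10⁻⁴ m

v∥ = v cosθ = 1.75×10⁵·cos57° ≈ 9.531×10⁴ m/s.
T = 2πm/(|q|B) = 2π(1.883×10⁻²⁸)/((1.602×10⁻¹⁹)(0.714)) ≈ 1.034×10⁻⁸ s.
pitch = v∥ T = (9.531×10⁴)(1.034×10⁻⁸) ≈ 9.86×10⁻⁴ m.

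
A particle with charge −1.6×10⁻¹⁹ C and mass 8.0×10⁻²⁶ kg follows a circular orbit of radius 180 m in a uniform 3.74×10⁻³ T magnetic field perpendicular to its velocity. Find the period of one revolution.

The cyclotron period depends only on m, q, B: T = 2πm/(|q|B).
T = 2π(8.0×10⁻²⁶)/((1.6×10⁻¹⁹)(3.74×10⁻³)) ≈ 8.40×10⁻⁴ s.

T ≈ 8.40×10⁻⁴ s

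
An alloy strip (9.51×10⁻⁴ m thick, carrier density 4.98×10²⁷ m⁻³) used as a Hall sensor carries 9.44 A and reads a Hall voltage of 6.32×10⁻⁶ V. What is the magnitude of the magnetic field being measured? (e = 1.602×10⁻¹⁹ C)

From V_H = IB/(n e t), B = V_H n e t / I.
B = (6.32×10⁻⁶)(4.98×10²⁷)(1.602×10⁻¹⁹)(9.51×10⁻⁴)/9.44 ≈ 0.508 T.

B ≈ 0.508 T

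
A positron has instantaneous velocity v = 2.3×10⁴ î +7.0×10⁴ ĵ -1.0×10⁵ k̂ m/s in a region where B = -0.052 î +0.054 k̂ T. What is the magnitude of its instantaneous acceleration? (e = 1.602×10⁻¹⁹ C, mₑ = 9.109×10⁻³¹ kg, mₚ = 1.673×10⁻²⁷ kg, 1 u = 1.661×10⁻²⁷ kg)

v×B = (3780, 3960, 3640) N/C.
F = q v×B = (1.602×10⁻¹⁹ C)·(3780, 3960, 3640) = (6.06×10⁻¹⁶, 6.34×10⁻¹⁶, 5.83×10⁻¹⁶) N.
|a| = |F|/m = 1.053×10⁻¹⁵/9.109×10⁻³¹ ≈ 1.16×10¹⁵ m/s².

|a| ≈ 1.16×10¹⁵ m/s²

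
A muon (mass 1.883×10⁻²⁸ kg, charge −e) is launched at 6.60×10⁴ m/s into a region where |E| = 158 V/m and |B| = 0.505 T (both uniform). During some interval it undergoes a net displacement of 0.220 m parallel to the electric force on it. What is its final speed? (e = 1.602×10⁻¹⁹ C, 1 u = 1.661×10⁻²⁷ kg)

v_f ≈ 2.52×10⁵ m/s

B does no work; ΔKE = |q|E d.
½mv_f² = ½mv₀² + |q|Ed = ½(1.883×10⁻²⁸)(6.60×10⁴)² + (1.602×10⁻¹⁹)(158)(0.220) ≈ 4.101×10⁻¹⁹ J + 5.569×10⁻¹⁸ J ≈ 5.979×10⁻¹⁸ J.
v_f = √(2·5.979×10⁻¹⁸/1.883×10⁻²⁸) ≈ 2.52×10⁵ m/s.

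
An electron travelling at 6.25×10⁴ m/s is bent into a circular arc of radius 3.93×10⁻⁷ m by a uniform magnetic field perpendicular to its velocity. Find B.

From |q|vB = mv²/r, B = mv/(|q|r).
B = (9.109×10⁻³¹)(6.25×10⁴)/((1.602×10⁻¹⁹)(3.93×10⁻⁷)) ≈ 0.904 T.

B ≈ 0.904 T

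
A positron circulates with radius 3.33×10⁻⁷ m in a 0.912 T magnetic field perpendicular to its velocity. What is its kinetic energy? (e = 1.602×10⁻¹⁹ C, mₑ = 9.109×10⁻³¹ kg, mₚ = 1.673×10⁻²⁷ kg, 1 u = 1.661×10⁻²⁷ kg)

KE ≈ 8.11×10⁻³ eV

v = |q|Br/m, then KE = ½mv² = (qBr)²/(2m).
v = (1.602×10⁻¹⁹)(0.912)(3.33×10⁻⁷)/9.109×10⁻³¹ ≈ 5.341×10⁴ m/s.
KE = ½(9.109×10⁻³¹)(5.341×10⁴)² ≈ 1.30×10⁻²¹ J = 8.11×10⁻³ eV.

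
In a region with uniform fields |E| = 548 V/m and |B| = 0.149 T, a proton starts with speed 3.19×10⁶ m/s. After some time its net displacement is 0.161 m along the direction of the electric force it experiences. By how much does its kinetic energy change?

The magnetic force is always ⟂ v and does no work; only the electric force changes KE.
ΔKE = F_E · d = |q|E d = (1.602×10⁻¹⁹)(548)(0.161) ≈ 1.41×10⁻¹⁷ J.

ΔKE ≈ 1.41×10⁻¹⁷ J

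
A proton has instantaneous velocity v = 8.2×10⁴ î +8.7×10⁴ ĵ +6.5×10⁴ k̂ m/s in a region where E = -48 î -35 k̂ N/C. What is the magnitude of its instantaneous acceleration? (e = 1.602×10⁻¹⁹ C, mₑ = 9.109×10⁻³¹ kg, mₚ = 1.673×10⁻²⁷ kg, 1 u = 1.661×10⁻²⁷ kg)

Only an electric field acts, so F = qE = (1.602×10⁻¹⁹ C)·(-48.0, 0, -35.0) = (-7.69×10⁻¹⁸, 0, -5.61×10⁻¹⁸) N.
|a| = |F|/m = 9.517×10⁻¹⁸/1.673×10⁻²⁷ ≈ 5.69×10⁹ m/s².

|a| ≈ 5.69×10⁹ m/s²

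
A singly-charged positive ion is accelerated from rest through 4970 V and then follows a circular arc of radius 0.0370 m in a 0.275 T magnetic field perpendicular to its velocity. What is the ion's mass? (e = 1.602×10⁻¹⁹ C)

m ≈ 1.67×10⁻²⁷ kg

Combine |q|V = ½mv² and r = mv/(|q|B): eliminate v to get m = qB²r²/(2V).
m = (1.602×10⁻¹⁹)(0.275)²(0.0370)²/(2·4970) ≈ 1.67×10⁻²⁷ kg.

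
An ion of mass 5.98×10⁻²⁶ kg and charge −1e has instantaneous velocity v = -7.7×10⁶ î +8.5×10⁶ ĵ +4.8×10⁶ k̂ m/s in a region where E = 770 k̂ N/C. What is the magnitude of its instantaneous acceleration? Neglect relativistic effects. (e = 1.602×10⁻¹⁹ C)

|a| ≈ 2.06×10⁹ m/s²

Only an electric field acts, so F = qE = (−1.602×10⁻¹⁹ C)·(0, 0, 770) = (0, 0, -1.23×10⁻¹⁶) N.
|a| = |F|/m = 1.234×10⁻¹⁶/5.98×10⁻²⁶ ≈ 2.06×10⁹ m/s².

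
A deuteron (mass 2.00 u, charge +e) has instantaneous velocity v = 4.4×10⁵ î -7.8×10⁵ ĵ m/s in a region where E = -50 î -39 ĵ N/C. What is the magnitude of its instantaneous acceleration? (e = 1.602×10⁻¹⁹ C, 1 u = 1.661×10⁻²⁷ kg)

|a| ≈ 3.06×10⁹ m/s²

Only an electric field acts, so F = qE = (1.602×10⁻¹⁹ C)·(-50.0, -39.0, 0) = (-8.01×10⁻¹⁸, -6.25×10⁻¹⁸, 0) N.
|a| = |F|/m = 1.016×10⁻¹⁷/3.322×10⁻²⁷ ≈ 3.06×10⁹ m/s².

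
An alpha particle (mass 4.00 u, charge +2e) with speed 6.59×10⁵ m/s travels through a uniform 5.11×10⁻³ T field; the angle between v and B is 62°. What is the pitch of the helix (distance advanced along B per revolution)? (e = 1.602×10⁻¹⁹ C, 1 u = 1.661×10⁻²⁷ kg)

v∥ = v cosθ = 6.59×10⁵·cos62° ≈ 3.094×10⁵ m/s.
T = 2πm/(|q|B) = 2π(6.644×10⁻²⁷)/((3.204×10⁻¹⁹)(5.11×10⁻³)) ≈ 2.550×10⁻⁵ s.
pitch = v∥ T = (3.094×10⁵)(2.550×10⁻⁵) ≈ 7.89 m.

p ≈ 7.89 m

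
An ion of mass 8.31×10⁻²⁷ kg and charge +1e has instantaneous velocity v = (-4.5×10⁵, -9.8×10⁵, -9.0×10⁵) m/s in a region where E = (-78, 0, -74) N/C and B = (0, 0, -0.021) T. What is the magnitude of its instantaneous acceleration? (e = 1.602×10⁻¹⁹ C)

|a| ≈ 4.35×10¹¹ m/s²

v×B = (2.06×10⁴, -9450, 0) N/C.
E + v×B = (2.05×10⁴, -9450, -74.0) N/C.
F = q(E + v×B) = (1.602×10⁻¹⁹ C)·(2.05×10⁴, -9450, -74.0) = (3.28×10⁻¹⁵, -1.51×10⁻¹⁵, -1.19×10⁻¹⁷) N.
|a| = |F|/m = 3.617×10⁻¹⁵/8.31×10⁻²⁷ ≈ 4.35×10¹¹ m/s².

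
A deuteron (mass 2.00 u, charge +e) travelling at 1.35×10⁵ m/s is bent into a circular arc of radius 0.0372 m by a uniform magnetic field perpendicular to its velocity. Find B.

B ≈ 0.0753 T

From |q|vB = mv²/r, B = mv/(|q|r).
B = (3.322×10⁻²⁷)(1.35×10⁵)/((1.602×10⁻¹⁹)(0.0372)) ≈ 0.0753 T.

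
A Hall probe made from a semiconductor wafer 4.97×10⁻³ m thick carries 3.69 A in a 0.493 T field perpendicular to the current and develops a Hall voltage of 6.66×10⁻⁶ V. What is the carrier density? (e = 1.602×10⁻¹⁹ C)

From V_H = IB/(n e t), n = IB/(V_H e t).
n = (3.69)(0.493)/((6.66×10⁻⁶)(1.602×10⁻¹⁹)(4.97×10⁻³)) ≈ 3.43×10²⁶ m⁻³.

n ≈ 3.43×10²⁶ m⁻³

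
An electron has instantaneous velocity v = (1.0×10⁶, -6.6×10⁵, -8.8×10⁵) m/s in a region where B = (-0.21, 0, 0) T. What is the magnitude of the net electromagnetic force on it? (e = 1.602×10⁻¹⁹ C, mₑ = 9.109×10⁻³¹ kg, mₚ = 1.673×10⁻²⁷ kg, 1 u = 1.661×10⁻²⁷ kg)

v×B = (0, 1.85×10⁵, -1.39×10⁵) N/C.
F = q v×B = (−1.602×10⁻¹⁹ C)·(0, 1.85×10⁵, -1.39×10⁵) = (0, -2.96×10⁻¹⁴, 2.22×10⁻¹⁴) N.
|F| = 3.70×10⁻¹⁴ N.

|F| ≈ 3.70×10⁻¹⁴ N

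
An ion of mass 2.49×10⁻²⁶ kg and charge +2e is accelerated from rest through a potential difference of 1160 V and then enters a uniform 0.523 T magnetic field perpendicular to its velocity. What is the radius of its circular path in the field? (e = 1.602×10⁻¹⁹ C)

Acceleration: |q|V = ½mv² ⇒ v = √(2|q|V/m) = √(2·3.204×10⁻¹⁹·1160/2.49×10⁻²⁶) ≈ 1.728×10⁵ m/s.
In the field: r = mv/(|q|B) = (2.49×10⁻²⁶)(1.728×10⁵)/((3.204×10⁻¹⁹)(0.523)) ≈ 0.0257 m.

r ≈ 0.0257 m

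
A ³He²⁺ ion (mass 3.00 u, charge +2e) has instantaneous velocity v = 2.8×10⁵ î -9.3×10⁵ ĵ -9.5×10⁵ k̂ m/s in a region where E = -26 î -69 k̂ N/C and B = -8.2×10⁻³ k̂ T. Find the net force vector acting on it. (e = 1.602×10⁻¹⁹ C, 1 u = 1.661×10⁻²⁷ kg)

v×B = (7630, 2300, 0) N/C.
E + v×B = (7600, 2300, -69.0) N/C.
F = q(E + v×B) = (3.204×10⁻¹⁹ C)·(7600, 2300, -69.0) = (2.44×10⁻¹⁵, 7.36×10⁻¹⁶, -2.21×10⁻¹⁷) N.

F ≈ (2.44×10⁻¹⁵, 7.36×10⁻¹⁶, -2.21×10⁻¹⁷) N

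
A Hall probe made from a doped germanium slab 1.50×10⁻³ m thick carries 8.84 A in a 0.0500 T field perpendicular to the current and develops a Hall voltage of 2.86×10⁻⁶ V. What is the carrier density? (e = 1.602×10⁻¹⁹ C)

From V_H = IB/(n e t), n = IB/(V_H e t).
n = (8.84)(0.0500)/((2.86×10⁻⁶)(1.602×10⁻¹⁹)(1.50×10⁻³)) ≈ 6.43×10²⁶ m⁻³.

n ≈ 6.43×10²⁶ m⁻³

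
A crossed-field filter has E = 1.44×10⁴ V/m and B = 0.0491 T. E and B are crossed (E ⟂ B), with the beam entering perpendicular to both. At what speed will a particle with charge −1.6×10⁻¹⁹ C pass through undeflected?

Zero net Lorentz force requires |qE| = |q v×B|, i.e. E = vB.
v = E/B = 1.44×10⁴/0.0491 = 2.93×10⁵ m/s.

v = 2.93×10⁵ m/s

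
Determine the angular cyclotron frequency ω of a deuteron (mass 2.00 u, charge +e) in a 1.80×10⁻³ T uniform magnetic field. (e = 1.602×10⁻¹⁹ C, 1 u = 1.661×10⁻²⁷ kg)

ω ≈ 8.68×10⁴ rad/s

ω = |q|B/m.
ω = (1.602×10⁻¹⁹)(1.80×10⁻³)/3.322×10⁻²⁷ ≈ 8.68×10⁴ rad/s.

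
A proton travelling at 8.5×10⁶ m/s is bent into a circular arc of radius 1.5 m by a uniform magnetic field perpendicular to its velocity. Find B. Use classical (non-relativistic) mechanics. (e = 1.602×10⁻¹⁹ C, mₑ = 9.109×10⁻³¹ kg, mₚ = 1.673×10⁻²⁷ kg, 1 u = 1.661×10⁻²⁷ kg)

B ≈ 0.059 T

From |q|vB = mv²/r, B = mv/(|q|r).
B = (1.673×10⁻²⁷)(8.5×10⁶)/((1.602×10⁻¹⁹)(1.5)) ≈ 0.059 T.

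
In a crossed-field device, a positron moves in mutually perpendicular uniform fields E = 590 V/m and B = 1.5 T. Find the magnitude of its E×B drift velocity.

v_d ≈ 390 m/s

In crossed fields the guiding centre drifts at v_d = |E×B|/B² = E/B, independent of charge and mass.
v_d = 590/1.5 = 390 m/s.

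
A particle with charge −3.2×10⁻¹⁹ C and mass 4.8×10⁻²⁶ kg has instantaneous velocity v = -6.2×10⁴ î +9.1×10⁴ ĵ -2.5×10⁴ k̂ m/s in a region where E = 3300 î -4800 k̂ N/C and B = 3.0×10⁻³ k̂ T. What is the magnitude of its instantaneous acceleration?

|a| ≈ 3.99×10¹⁰ m/s²

v×B = (273, 186, 0) N/C.
E + v×B = (3570, 186, -4800) N/C.
F = q(E + v×B) = (−3.2×10⁻¹⁹ C)·(3570, 186, -4800) = (-1.14×10⁻¹⁵, -5.95×10⁻¹⁷, 1.54×10⁻¹⁵) N.
|a| = |F|/m = 1.916×10⁻¹⁵/4.8×10⁻²⁶ ≈ 3.99×10¹⁰ m/s².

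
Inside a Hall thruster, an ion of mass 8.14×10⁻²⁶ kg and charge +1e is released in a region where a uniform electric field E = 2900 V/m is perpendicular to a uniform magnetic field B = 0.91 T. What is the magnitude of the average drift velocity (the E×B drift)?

v_d ≈ 3200 m/s

The E×B drift speed is v_d = E/B.
v_d = 2900/0.91 = 3200 m/s.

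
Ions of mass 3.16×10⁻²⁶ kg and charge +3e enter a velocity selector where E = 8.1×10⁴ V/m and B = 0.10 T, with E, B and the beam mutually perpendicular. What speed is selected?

v = 8.1×10⁵ m/s

For undeflected motion the electric and magnetic forces balance: qE = qvB.
v = E/B = 8.1×10⁴/0.10 = 8.1×10⁵ m/s.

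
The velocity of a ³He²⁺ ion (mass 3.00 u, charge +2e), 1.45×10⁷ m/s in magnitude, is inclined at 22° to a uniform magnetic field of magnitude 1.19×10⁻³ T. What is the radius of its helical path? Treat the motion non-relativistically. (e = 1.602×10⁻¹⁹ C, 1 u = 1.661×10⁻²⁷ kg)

v⊥ = v sinθ = 1.45×10⁷·sin22° ≈ 5.432×10⁶ m/s.
r = m v⊥/(|q|B) = (4.983×10⁻²⁷)(5.432×10⁶)/((3.204×10⁻¹⁹)(1.19×10⁻³)) ≈ 71.0 m.

r ≈ 71.0 m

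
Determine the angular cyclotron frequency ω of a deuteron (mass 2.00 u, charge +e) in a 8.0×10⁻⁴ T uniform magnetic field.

ω ≈ 3.9×10⁴ rad/s

ω = |q|B/m.
ω = (1.602×10⁻¹⁹)(8.0×10⁻⁴)/3.322×10⁻²⁷ ≈ 3.9×10⁴ rad/s.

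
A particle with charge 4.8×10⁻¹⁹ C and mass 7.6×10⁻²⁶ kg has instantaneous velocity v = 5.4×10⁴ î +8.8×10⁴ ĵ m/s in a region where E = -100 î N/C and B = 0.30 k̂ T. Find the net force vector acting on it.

F ≈ (1.26×10⁻¹⁴, -7.78×10⁻¹⁵, 0) N

v×B = (2.64×10⁴, -1.62×10⁴, 0) N/C.
E + v×B = (2.63×10⁴, -1.62×10⁴, 0) N/C.
F = q(E + v×B) = (4.8×10⁻¹⁹ C)·(2.63×10⁴, -1.62×10⁴, 0) = (1.26×10⁻¹⁴, -7.78×10⁻¹⁵, 0) N.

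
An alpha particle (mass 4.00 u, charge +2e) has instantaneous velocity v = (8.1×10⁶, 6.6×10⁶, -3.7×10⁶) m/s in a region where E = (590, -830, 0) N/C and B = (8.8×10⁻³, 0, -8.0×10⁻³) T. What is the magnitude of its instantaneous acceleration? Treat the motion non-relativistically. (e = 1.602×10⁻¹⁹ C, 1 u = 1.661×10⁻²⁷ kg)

|a| ≈ 4.06×10¹² m/s²

v×B = (-5.28×10⁴, 3.22×10⁴, -5.81×10⁴) N/C.
E + v×B = (-5.22×10⁴, 3.14×10⁴, -5.81×10⁴) N/C.
F = q(E + v×B) = (3.204×10⁻¹⁹ C)·(-5.22×10⁴, 3.14×10⁴, -5.81×10⁴) = (-1.67×10⁻¹⁴, 1.01×10⁻¹⁴, -1.86×10⁻¹⁴) N.
|a| = |F|/m = 2.697×10⁻¹⁴/6.644×10⁻²⁷ ≈ 4.06×10¹² m/s².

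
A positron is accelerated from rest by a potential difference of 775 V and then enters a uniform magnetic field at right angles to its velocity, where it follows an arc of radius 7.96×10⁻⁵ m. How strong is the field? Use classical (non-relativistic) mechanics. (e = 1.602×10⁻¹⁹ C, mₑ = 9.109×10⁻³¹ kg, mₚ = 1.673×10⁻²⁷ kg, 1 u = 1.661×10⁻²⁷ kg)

v = √(2|q|V/m) = √(2·1.602×10⁻¹⁹·775/9.109×10⁻³¹) ≈ 1.651×10⁷ m/s.
B = mv/(|q|r) = (9.109×10⁻³¹)(1.651×10⁷)/((1.602×10⁻¹⁹)(7.96×10⁻⁵)) ≈ 1.18 T.

B ≈ 1.18 T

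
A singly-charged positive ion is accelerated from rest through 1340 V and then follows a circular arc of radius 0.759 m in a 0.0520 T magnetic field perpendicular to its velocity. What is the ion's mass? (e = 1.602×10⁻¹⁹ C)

m ≈ 9.31×10⁻²⁶ kg

Combine |q|V = ½mv² and r = mv/(|q|B): eliminate v to get m = qB²r²/(2V).
m = (1.602×10⁻¹⁹)(0.0520)²(0.759)²/(2·1340) ≈ 9.31×10⁻²⁶ kg.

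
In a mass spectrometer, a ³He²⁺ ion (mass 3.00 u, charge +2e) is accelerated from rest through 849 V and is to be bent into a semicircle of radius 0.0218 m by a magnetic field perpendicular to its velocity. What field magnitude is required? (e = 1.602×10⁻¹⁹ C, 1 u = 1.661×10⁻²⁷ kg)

v = √(2|q|V/m) = √(2·3.204×10⁻¹⁹·849/4.983×10⁻²⁷) ≈ 3.304×10⁵ m/s.
B = mv/(|q|r) = (4.983×10⁻²⁷)(3.304×10⁵)/((3.204×10⁻¹⁹)(0.0218)) ≈ 0.236 T.

B ≈ 0.236 T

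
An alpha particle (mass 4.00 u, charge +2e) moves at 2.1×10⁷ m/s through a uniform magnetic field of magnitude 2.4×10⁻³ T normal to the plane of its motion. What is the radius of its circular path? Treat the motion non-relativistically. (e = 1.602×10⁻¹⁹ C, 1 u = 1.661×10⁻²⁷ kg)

The magnetic force provides the centripetal force: |q|vB = mv²/r.
r = mv/(|q|B) = (6.644×10⁻²⁷)(2.1×10⁷)/((3.204×10⁻¹⁹)(2.4×10⁻³)) ≈ 180 m.

r ≈ 180 m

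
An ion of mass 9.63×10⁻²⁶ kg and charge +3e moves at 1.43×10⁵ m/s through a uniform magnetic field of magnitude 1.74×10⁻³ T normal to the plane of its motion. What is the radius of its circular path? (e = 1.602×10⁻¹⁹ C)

The magnetic force provides the centripetal force: |q|vB = mv²/r.
r = mv/(|q|B) = (9.63×10⁻²⁶)(1.43×10⁵)/((4.806×10⁻¹⁹)(1.74×10⁻³)) ≈ 16.5 m.

r ≈ 16.5 m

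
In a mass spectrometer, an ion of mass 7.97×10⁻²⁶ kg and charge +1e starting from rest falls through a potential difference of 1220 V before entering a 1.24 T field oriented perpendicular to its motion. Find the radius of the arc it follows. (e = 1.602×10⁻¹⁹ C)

Acceleration: |q|V = ½mv² ⇒ v = √(2|q|V/m) = √(2·1.602×10⁻¹⁹·1220/7.97×10⁻²⁶) ≈ 7.003×10⁴ m/s.
In the field: r = mv/(|q|B) = (7.97×10⁻²⁶)(7.003×10⁴)/((1.602×10⁻¹⁹)(1.24)) ≈ 0.0281 m.

r ≈ 0.0281 m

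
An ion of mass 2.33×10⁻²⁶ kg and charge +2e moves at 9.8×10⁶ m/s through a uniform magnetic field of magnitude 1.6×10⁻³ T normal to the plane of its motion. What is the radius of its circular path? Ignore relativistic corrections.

r ≈ 450 m

The magnetic force provides the centripetal force: |q|vB = mv²/r.
r = mv/(|q|B) = (2.33×10⁻²⁶)(9.8×10⁶)/((3.204×10⁻¹⁹)(1.6×10⁻³)) ≈ 450 m.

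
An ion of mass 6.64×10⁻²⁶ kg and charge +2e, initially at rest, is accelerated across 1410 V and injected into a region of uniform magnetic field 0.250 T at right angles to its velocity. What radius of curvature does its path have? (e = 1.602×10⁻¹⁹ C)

r ≈ 0.0967 m

Acceleration: |q|V = ½mv² ⇒ v = √(2|q|V/m) = √(2·3.204×10⁻¹⁹·1410/6.64×10⁻²⁶) ≈ 1.167×10⁵ m/s.
In the field: r = mv/(|q|B) = (6.64×10⁻²⁶)(1.167×10⁵)/((3.204×10⁻¹⁹)(0.250)) ≈ 0.0967 m.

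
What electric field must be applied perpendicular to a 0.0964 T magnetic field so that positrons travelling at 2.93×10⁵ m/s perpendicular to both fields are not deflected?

For straight-line motion qE = qvB, so E = vB.
E = 2.93×10⁵ × 0.0964 = 2.82×10⁴ V/m.

E = 2.82×10⁴ V/m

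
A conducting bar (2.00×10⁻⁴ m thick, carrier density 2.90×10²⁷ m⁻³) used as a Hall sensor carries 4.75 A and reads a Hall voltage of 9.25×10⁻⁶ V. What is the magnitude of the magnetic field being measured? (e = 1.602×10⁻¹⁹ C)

From V_H = IB/(n e t), B = V_H n e t / I.
B = (9.25×10⁻⁶)(2.90×10²⁷)(1.602×10⁻¹⁹)(2.00×10⁻⁴)/4.75 ≈ 0.181 T.

B ≈ 0.181 T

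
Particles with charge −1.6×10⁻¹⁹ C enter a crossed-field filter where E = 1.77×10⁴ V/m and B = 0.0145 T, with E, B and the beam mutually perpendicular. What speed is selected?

v = 1.22×10⁶ m/s

Straight-line motion ⇒ electric and magnetic forces cancel, so E = vB.
v = E/B = 1.77×10⁴/0.0145 = 1.22×10⁶ m/s.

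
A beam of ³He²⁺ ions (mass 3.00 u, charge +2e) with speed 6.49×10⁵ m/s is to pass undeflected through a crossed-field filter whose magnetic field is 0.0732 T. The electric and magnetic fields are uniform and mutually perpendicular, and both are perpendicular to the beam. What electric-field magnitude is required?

For straight-line motion qE = qvB, so E = vB.
E = 6.49×10⁵ × 0.0732 = 4.75×10⁴ V/m.

E = 4.75×10⁴ V/m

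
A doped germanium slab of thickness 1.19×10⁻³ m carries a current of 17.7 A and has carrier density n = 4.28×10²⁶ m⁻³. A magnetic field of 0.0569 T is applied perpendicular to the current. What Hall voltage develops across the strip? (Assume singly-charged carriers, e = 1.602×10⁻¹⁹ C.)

V_H = IB/(n e t).
V_H = (17.7)(0.0569)/((4.28×10²⁶)(1.602×10⁻¹⁹)(1.19×10⁻³)) ≈ 1.23×10⁻⁵ V.

V_H ≈ 1.23×10⁻⁵ V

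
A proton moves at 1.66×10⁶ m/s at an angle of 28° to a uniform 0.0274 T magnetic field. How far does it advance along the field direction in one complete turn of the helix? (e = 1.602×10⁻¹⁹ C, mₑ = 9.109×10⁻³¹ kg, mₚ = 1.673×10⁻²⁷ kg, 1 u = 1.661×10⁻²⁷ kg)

p ≈ 3.51 m

v∥ = v cosθ = 1.66×10⁶·cos28° ≈ 1.466×10⁶ m/s.
T = 2πm/(|q|B) = 2π(1.673×10⁻²⁷)/((1.602×10⁻¹⁹)(0.0274)) ≈ 2.395×10⁻⁶ s.
pitch = v∥ T = (1.466×10⁶)(2.395×10⁻⁶) ≈ 3.51 m.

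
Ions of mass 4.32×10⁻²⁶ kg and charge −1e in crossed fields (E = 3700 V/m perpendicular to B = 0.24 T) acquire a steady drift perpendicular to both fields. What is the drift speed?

The E×B drift speed is v_d = E/B.
v_d = 3700/0.24 = 1.5×10⁴ m/s.

v_d ≈ 1.5×10⁴ m/s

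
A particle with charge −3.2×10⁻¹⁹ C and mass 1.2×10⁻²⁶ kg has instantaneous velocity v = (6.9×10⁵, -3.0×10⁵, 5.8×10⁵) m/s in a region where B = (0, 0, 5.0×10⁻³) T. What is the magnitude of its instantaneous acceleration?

v×B = (-1500, -3450, 0) N/C.
F = q v×B = (−3.2×10⁻¹⁹ C)·(-1500, -3450, 0) = (4.80×10⁻¹⁶, 1.10×10⁻¹⁵, 0) N.
|a| = |F|/m = 1.204×10⁻¹⁵/1.2×10⁻²⁶ ≈ 1.00×10¹¹ m/s².

|a| ≈ 1.00×10¹¹ m/s²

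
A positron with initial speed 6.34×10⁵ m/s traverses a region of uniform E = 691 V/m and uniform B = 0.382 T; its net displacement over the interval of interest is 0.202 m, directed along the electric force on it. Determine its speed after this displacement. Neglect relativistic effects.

v_f ≈ 7.04×10⁶ m/s

B does no work; ΔKE = |q|E d.
½mv_f² = ½mv₀² + |q|Ed = ½(9.109×10⁻³¹)(6.34×10⁵)² + (1.602×10⁻¹⁹)(691)(0.202) ≈ 1.831×10⁻¹⁹ J + 2.236×10⁻¹⁷ J ≈ 2.254×10⁻¹⁷ J.
v_f = √(2·2.254×10⁻¹⁷/9.109×10⁻³¹) ≈ 7.04×10⁶ m/s.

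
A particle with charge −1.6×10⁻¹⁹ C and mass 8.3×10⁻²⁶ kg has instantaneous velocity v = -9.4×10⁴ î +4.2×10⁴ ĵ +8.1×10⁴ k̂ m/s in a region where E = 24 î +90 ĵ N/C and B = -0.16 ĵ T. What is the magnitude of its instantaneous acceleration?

|a| ≈ 3.83×10¹⁰ m/s²

v×B = (1.30×10⁴, 0, 1.50×10⁴) N/C.
E + v×B = (1.30×10⁴, 90.0, 1.50×10⁴) N/C.
F = q(E + v×B) = (−1.6×10⁻¹⁹ C)·(1.30×10⁴, 90.0, 1.50×10⁴) = (-2.08×10⁻¹⁵, -1.44×10⁻¹⁷, -2.41×10⁻¹⁵) N.
|a| = |F|/m = 3.179×10⁻¹⁵/8.3×10⁻²⁶ ≈ 3.83×10¹⁰ m/s².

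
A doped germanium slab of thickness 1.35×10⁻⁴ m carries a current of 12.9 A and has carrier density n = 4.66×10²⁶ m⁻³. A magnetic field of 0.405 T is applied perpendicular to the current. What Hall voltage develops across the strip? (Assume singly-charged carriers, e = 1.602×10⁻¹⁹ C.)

V_H = IB/(n e t).
V_H = (12.9)(0.405)/((4.66×10²⁶)(1.602×10⁻¹⁹)(1.35×10⁻⁴)) ≈ 5.18×10⁻⁴ V.

V_H ≈ 5.18×10⁻⁴ V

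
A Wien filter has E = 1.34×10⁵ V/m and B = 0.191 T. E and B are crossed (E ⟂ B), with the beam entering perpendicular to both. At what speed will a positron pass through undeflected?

v = 7.02×10⁵ m/s

For undeflected motion the electric and magnetic forces balance: qE = qvB.
v = E/B = 1.34×10⁵/0.191 = 7.02×10⁵ m/s.
The result is independent of the particle's charge and mass.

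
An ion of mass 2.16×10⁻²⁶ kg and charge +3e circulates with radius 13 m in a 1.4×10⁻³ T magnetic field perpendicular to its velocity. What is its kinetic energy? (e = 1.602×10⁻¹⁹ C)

v = |q|Br/m, then KE = ½mv² = (qBr)²/(2m).
v = (4.806×10⁻¹⁹)(1.4×10⁻³)(13)/2.16×10⁻²⁶ ≈ 4.050×10⁵ m/s.
KE = ½(2.16×10⁻²⁶)(4.050×10⁵)² ≈ 1.8×10⁻¹⁵ J.

KE ≈ 1.8×10⁻¹⁵ J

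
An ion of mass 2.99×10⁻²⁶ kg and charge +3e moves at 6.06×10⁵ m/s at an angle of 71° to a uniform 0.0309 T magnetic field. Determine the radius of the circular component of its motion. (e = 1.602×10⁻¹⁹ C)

r ≈ 1.15 m

v⊥ = v sinθ = 6.06×10⁵·sin71° ≈ 5.730×10⁵ m/s.
r = m v⊥/(|q|B) = (2.99×10⁻²⁶)(5.730×10⁵)/((4.806×10⁻¹⁹)(0.0309)) ≈ 1.15 m.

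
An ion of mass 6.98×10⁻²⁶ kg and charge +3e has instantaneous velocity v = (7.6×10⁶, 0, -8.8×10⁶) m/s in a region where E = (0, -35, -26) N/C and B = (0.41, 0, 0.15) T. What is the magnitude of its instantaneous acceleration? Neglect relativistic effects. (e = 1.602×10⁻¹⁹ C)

v×B = (0, -4.75×10⁶, 0) N/C.
E + v×B = (0, -4.75×10⁶, -26.0) N/C.
F = q(E + v×B) = (4.806×10⁻¹⁹ C)·(0, -4.75×10⁶, -26.0) = (0, -2.28×10⁻¹², -1.25×10⁻¹⁷) N.
|a| = |F|/m = 2.282×10⁻¹²/6.98×10⁻²⁶ ≈ 3.27×10¹³ m/s².

|a| ≈ 3.27×10¹³ m/s²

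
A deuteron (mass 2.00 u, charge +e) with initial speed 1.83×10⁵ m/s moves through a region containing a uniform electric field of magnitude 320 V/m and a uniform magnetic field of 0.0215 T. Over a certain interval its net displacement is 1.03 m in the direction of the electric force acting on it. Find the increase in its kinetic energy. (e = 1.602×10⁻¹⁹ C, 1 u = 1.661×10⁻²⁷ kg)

The magnetic force is always ⟂ v and does no work; only the electric force changes KE.
ΔKE = F_E · d = |q|E d = (1.602×10⁻¹⁹)(320)(1.03) ≈ 5.28×10⁻¹⁷ J.

ΔKE ≈ 5.28×10⁻¹⁷ J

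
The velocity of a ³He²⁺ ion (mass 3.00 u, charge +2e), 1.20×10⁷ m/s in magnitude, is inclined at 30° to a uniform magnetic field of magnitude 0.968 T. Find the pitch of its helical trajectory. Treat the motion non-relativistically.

v∥ = v cosθ = 1.20×10⁷·cos30° ≈ 1.039×10⁷ m/s.
T = 2πm/(|q|B) = 2π(4.983×10⁻²⁷)/((3.204×10⁻¹⁹)(0.968)) ≈ 1.009×10⁻⁷ s.
pitch = v∥ T = (1.039×10⁷)(1.009×10⁻⁷) ≈ 1.05 m.

p ≈ 1.05 m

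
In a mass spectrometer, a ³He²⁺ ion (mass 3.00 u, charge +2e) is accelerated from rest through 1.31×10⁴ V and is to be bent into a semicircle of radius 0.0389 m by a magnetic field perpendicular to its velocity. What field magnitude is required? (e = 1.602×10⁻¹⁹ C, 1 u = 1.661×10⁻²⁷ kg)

v = √(2|q|V/m) = √(2·3.204×10⁻¹⁹·1.31×10⁴/4.983×10⁻²⁷) ≈ 1.298×10⁶ m/s.
B = mv/(|q|r) = (4.983×10⁻²⁷)(1.298×10⁶)/((3.204×10⁻¹⁹)(0.0389)) ≈ 0.519 T.

B ≈ 0.519 T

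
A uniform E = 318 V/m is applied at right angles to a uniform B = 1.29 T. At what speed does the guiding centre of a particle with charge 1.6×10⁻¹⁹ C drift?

v_d ≈ 247 m/s

The E×B drift speed is v_d = E/B.
v_d = 318/1.29 = 247 m/s.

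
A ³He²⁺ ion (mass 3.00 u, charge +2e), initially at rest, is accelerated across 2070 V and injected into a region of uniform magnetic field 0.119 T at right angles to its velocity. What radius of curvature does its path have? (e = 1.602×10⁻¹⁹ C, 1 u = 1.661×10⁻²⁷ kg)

Acceleration: |q|V = ½mv² ⇒ v = √(2|q|V/m) = √(2·3.204×10⁻¹⁹·2070/4.983×10⁻²⁷) ≈ 5.159×10⁵ m/s.
In the field: r = mv/(|q|B) = (4.983×10⁻²⁷)(5.159×10⁵)/((3.204×10⁻¹⁹)(0.119)) ≈ 0.0674 m.

r ≈ 0.0674 m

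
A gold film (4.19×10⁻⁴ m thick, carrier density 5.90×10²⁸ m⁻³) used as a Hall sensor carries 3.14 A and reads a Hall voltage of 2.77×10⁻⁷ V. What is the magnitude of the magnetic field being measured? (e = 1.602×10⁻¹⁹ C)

B ≈ 0.349 T

From V_H = IB/(n e t), B = V_H n e t / I.
B = (2.77×10⁻⁷)(5.90×10²⁸)(1.602×10⁻¹⁹)(4.19×10⁻⁴)/3.14 ≈ 0.349 T.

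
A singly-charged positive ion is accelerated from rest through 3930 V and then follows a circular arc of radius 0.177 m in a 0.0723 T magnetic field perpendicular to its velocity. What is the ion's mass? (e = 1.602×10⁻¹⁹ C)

Combine |q|V = ½mv² and r = mv/(|q|B): eliminate v to get m = qB²r²/(2V).
m = (1.602×10⁻¹⁹)(0.0723)²(0.177)²/(2·3930) ≈ 3.34×10⁻²⁷ kg.

m ≈ 3.34×10⁻²⁷ kg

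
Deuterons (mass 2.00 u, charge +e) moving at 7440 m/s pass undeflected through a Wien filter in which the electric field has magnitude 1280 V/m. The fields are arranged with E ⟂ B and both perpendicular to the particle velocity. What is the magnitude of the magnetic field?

Balance of forces in the selector: qE = qvB ⇒ B = E/v.
B = 1280/7440 = 0.172 T.

B = 0.172 T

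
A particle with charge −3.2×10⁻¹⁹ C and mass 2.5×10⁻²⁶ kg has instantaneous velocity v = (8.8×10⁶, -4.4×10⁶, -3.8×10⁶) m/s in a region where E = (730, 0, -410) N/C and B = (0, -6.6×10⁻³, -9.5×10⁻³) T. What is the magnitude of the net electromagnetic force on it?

v×B = (1.67×10⁴, 8.36×10⁴, -5.81×10⁴) N/C.
E + v×B = (1.74×10⁴, 8.36×10⁴, -5.85×10⁴) N/C.
F = q(E + v×B) = (−3.2×10⁻¹⁹ C)·(1.74×10⁴, 8.36×10⁴, -5.85×10⁴) = (-5.58×10⁻¹⁵, -2.68×10⁻¹⁴, 1.87×10⁻¹⁴) N.
|F| = 3.31×10⁻¹⁴ N.

|F| ≈ 3.31×10⁻¹⁴ N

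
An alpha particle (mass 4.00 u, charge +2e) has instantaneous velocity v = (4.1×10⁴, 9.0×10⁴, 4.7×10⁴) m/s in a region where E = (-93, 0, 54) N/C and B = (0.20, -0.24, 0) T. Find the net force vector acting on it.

F ≈ (3.58×10⁻¹⁵, 3.01×10⁻¹⁵, -8.90×10⁻¹⁵) N

v×B = (1.13×10⁴, 9400, -2.78×10⁴) N/C.
E + v×B = (1.12×10⁴, 9400, -2.78×10⁴) N/C.
F = q(E + v×B) = (3.204×10⁻¹⁹ C)·(1.12×10⁴, 9400, -2.78×10⁴) = (3.58×10⁻¹⁵, 3.01×10⁻¹⁵, -8.90×10⁻¹⁵) N.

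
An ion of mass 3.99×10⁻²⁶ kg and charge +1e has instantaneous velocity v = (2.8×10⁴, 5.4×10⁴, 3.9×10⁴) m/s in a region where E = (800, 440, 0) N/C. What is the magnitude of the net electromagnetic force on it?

|F| ≈ 1.46×10⁻¹⁶ N

Only an electric field acts, so F = qE = (1.602×10⁻¹⁹ C)·(800, 440, 0) = (1.28×10⁻¹⁶, 7.05×10⁻¹⁷, 0) N.
|F| = 1.46×10⁻¹⁶ N.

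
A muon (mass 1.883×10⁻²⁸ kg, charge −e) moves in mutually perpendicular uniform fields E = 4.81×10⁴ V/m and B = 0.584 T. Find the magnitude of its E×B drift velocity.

The steady drift has the magnetic force balancing the electric force, so v_d = E/B.
v_d = 4.81×10⁴/0.584 = 8.24×10⁴ m/s.

v_d ≈ 8.24×10⁴ m/s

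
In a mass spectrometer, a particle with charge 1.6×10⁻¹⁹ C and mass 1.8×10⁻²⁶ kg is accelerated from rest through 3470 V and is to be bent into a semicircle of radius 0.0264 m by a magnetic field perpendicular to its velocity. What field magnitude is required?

v = √(2|q|V/m) = √(2·1.6×10⁻¹⁹·3470/1.8×10⁻²⁶) ≈ 2.484×10⁵ m/s.
B = mv/(|q|r) = (1.8×10⁻²⁶)(2.484×10⁵)/((1.6×10⁻¹⁹)(0.0264)) ≈ 1.06 T.

B ≈ 1.06 T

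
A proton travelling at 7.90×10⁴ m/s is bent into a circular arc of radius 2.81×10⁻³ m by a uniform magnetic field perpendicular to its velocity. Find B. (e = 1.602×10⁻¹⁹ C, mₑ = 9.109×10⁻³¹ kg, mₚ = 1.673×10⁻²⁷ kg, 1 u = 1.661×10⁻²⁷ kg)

From |q|vB = mv²/r, B = mv/(|q|r).
B = (1.673×10⁻²⁷)(7.90×10⁴)/((1.602×10⁻¹⁹)(2.81×10⁻³)) ≈ 0.294 T.

B ≈ 0.294 T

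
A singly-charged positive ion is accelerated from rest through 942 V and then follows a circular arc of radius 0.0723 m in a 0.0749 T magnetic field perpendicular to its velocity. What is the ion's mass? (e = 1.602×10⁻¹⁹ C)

m ≈ 2.49×10⁻²⁷ kg

Combine |q|V = ½mv² and r = mv/(|q|B): eliminate v to get m = qB²r²/(2V).
m = (1.602×10⁻¹⁹)(0.0749)²(0.0723)²/(2·942) ≈ 2.49×10⁻²⁷ kg.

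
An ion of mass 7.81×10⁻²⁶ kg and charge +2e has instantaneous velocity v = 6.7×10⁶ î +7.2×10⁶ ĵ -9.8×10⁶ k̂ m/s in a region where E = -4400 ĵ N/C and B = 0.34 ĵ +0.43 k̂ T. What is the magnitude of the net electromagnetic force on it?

|F| ≈ 2.37×10⁻¹² N

v×B = (6.43×10⁶, -2.88×10⁶, 2.28×10⁶) N/C.
E + v×B = (6.43×10⁶, -2.89×10⁶, 2.28×10⁶) N/C.
F = q(E + v×B) = (3.204×10⁻¹⁹ C)·(6.43×10⁶, -2.89×10⁶, 2.28×10⁶) = (2.06×10⁻¹², -9.24×10⁻¹³, 7.30×10⁻¹³) N.
|F| = 2.37×10⁻¹² N.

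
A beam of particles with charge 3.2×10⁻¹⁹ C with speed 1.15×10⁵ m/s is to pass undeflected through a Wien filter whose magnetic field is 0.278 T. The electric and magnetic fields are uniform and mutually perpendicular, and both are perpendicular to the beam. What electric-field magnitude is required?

E = 3.20×10⁴ V/m

For straight-line motion qE = qvB, so E = vB.
E = 1.15×10⁵ × 0.278 = 3.20×10⁴ V/m.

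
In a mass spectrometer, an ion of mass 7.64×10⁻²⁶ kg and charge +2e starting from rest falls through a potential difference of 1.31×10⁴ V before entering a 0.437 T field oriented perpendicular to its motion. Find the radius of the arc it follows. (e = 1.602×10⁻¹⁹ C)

r ≈ 0.181 m

Acceleration: |q|V = ½mv² ⇒ v = √(2|q|V/m) = √(2·3.204×10⁻¹⁹·1.31×10⁴/7.64×10⁻²⁶) ≈ 3.315×10⁵ m/s.
In the field: r = mv/(|q|B) = (7.64×10⁻²⁶)(3.315×10⁵)/((3.204×10⁻¹⁹)(0.437)) ≈ 0.181 m.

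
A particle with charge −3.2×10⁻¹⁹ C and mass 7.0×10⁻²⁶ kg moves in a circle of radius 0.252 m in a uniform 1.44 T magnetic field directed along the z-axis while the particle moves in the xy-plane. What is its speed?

From |q|vB = mv²/r, v = |q|Br/m.
v = (3.2×10⁻¹⁹)(1.44)(0.252)/7.0×10⁻²⁶ ≈ 1.66×10⁶ m/s.

v ≈ 1.66×10⁶ m/s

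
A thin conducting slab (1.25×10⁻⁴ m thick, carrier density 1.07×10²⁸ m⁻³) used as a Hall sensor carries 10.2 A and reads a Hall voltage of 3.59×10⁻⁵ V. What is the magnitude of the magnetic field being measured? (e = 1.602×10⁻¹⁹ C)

B ≈ 0.754 T

From V_H = IB/(n e t), B = V_H n e t / I.
B = (3.59×10⁻⁵)(1.07×10²⁸)(1.602×10⁻¹⁹)(1.25×10⁻⁴)/10.2 ≈ 0.754 T.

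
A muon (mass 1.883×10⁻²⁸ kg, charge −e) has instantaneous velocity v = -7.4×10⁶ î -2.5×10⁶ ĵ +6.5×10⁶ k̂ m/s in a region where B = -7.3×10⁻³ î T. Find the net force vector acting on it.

v×B = (0, -4.74×10⁴, -1.82×10⁴) N/C.
F = q v×B = (−1.602×10⁻¹⁹ C)·(0, -4.74×10⁴, -1.82×10⁴) = (0, 7.60×10⁻¹⁵, 2.92×10⁻¹⁵) N.

F ≈ (0, 7.60×10⁻¹⁵, 2.92×10⁻¹⁵) N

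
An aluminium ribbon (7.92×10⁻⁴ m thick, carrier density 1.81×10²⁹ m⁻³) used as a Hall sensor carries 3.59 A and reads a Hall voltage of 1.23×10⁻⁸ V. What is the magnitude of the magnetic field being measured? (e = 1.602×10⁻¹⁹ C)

B ≈ 0.0787 T

From V_H = IB/(n e t), B = V_H n e t / I.
B = (1.23×10⁻⁸)(1.81×10²⁹)(1.602×10⁻¹⁹)(7.92×10⁻⁴)/3.59 ≈ 0.0787 T.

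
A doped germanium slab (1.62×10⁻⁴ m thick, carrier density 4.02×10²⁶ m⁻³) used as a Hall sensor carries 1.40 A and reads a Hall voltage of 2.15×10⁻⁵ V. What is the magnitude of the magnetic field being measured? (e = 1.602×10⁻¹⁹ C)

B ≈ 0.160 T

From V_H = IB/(n e t), B = V_H n e t / I.
B = (2.15×10⁻⁵)(4.02×10²⁶)(1.602×10⁻¹⁹)(1.62×10⁻⁴)/1.40 ≈ 0.160 T.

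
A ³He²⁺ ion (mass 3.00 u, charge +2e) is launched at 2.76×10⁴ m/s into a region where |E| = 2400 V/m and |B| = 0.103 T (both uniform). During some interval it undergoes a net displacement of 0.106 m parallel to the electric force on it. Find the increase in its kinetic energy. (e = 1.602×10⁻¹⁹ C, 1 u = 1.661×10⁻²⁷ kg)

The magnetic force is always ⟂ v and does no work; only the electric force changes KE.
ΔKE = F_E · d = |q|E d = (3.204×10⁻¹⁹)(2400)(0.106) ≈ 8.15×10⁻¹⁷ J.

ΔKE ≈ 8.15×10⁻¹⁷ J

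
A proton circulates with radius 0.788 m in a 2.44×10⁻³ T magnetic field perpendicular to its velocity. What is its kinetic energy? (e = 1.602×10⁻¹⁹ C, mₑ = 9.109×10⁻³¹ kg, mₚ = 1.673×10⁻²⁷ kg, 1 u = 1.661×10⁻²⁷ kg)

KE ≈ 2.84×10⁻¹⁷ J

v = |q|Br/m, then KE = ½mv² = (qBr)²/(2m).
v = (1.602×10⁻¹⁹)(2.44×10⁻³)(0.788)/1.673×10⁻²⁷ ≈ 1.841×10⁵ m/s.
KE = ½(1.673×10⁻²⁷)(1.841×10⁵)² ≈ 2.84×10⁻¹⁷ J.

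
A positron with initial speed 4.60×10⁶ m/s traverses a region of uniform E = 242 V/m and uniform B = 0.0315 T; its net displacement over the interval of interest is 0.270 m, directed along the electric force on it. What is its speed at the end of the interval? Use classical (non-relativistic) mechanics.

B does no work; ΔKE = |q|E d.
½mv_f² = ½mv₀² + |q|Ed = ½(9.109×10⁻³¹)(4.60×10⁶)² + (1.602×10⁻¹⁹)(242)(0.270) ≈ 9.637×10⁻¹⁸ J + 1.047×10⁻¹⁷ J ≈ 2.010×10⁻¹⁷ J.
v_f = √(2·2.010×10⁻¹⁷/9.109×10⁻³¹) ≈ 6.64×10⁶ m/s.

v_f ≈ 6.64×10⁶ m/s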